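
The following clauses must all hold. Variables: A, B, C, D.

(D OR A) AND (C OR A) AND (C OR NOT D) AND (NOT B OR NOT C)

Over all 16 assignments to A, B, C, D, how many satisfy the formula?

The models are:
  A=F B=F C=T D=T
  A=T B=F C=F D=F
  A=T B=F C=T D=F
  A=T B=F C=T D=T
  A=T B=T C=F D=F
That's 5 in total.

5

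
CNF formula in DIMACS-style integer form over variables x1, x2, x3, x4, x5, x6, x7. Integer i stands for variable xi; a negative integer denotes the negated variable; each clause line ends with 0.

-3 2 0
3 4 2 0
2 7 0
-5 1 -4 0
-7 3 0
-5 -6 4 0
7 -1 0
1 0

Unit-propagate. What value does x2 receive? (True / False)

True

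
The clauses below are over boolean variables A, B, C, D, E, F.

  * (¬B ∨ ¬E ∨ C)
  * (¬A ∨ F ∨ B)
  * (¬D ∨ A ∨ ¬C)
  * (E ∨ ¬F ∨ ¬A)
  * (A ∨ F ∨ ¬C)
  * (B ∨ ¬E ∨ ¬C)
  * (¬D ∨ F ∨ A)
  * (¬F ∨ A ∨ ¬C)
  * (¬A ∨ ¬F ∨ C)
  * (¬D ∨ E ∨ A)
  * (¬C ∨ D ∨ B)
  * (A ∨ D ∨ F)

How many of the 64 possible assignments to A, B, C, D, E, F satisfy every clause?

12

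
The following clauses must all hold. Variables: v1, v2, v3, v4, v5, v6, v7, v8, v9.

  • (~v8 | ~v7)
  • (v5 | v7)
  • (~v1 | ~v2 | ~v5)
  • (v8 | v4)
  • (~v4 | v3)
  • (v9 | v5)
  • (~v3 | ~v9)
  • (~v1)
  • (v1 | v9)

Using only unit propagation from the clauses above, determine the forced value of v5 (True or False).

Unit clause (~v1) sets v1 = False.
From (v9 | v1) and v1 = False: v9 = True.
(~v3 | ~v9): since v9 = True, the clause reduces to (~v3). v3 = False.
From (~v4 | v3) and v3 = False: v4 = False.
(v4 | v8) with v4 = False leaves only v8, so v8 = True.
From (~v8 | ~v7) and v8 = True: v7 = False.
In (v5 | v7), v7 is now false; v5 must hold, so v5 = True.

True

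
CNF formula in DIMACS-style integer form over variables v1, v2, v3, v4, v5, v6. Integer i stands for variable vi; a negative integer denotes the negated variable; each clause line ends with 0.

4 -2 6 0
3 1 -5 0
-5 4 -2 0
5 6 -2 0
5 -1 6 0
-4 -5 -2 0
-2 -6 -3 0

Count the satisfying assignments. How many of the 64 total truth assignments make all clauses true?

Case analysis on v2 and v5:
  v2=T, v5=T: a clause becomes empty — 0.
  v2=T, v5=F: remaining (v1,v3,v4,v6) ∈ {(F,F,F,T); (F,F,T,T); (T,F,F,T); (T,F,T,T)} — 4.
  v2=F, v5=T: v4, v6 free; 3 ways for (v1,v3) × 2^2 = 12.
  v2=F, v5=F: v3, v4 free; 3 ways for (v1,v6) × 2^2 = 12.
Total: 0 + 4 + 12 + 12 = 28.

28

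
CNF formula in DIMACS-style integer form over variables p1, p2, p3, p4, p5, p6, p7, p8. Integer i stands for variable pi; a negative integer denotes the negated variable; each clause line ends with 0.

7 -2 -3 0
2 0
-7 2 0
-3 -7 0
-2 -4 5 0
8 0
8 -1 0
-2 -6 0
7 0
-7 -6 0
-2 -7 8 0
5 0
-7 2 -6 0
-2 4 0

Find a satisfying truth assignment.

p1=F  p2=T  p3=F  p4=T  p5=T  p6=F  p7=T  p8=T

(p2) is a unit clause, so p2 = True.
Unit propagation: (p8) forces p8 = True.
The clause (!p6) is unit: p6 must be False.
The clause (p7) is unit: p7 must be True.
(!p3) is a unit clause, so p3 = False.
Unit propagation: (p5) forces p5 = True.
(p4) is a unit clause, so p4 = True.
p1 is now unconstrained; take p1 = False.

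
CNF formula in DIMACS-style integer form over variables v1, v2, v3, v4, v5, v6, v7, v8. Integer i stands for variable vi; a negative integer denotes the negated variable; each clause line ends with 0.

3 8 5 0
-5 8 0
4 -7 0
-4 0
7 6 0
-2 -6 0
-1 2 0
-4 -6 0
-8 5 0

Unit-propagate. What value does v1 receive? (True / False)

False

(NOT v4) stands alone — v4 = False.
From (NOT v7 OR v4) and v4 = False: v7 = False.
From (v7 OR v6) and v7 = False: v6 = True.
(NOT v6 OR NOT v2) with v6 = True leaves only NOT v2, so v2 = False.
(v2 OR NOT v1) with v2 = False leaves only NOT v1, so v1 = False.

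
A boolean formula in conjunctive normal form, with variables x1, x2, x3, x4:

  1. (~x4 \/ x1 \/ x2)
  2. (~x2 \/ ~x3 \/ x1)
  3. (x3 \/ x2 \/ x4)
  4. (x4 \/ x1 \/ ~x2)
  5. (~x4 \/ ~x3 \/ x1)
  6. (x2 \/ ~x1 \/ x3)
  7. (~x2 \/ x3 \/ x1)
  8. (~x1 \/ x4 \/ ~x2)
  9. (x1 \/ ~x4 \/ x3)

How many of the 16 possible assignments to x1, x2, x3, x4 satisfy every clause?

The models are:
  x1=F x2=F x3=T x4=F
  x1=T x2=F x3=T x4=F
  x1=T x2=F x3=T x4=T
  x1=T x2=T x3=F x4=T
  x1=T x2=T x3=T x4=T
That's 5 in total.

5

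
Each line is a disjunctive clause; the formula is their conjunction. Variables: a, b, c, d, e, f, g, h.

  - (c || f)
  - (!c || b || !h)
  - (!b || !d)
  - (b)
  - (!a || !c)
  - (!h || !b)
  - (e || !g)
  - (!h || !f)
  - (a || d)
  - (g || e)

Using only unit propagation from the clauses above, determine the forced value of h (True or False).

(b) stands alone — b = True.
In (!d || !b), !b is now false; !d must hold, so d = False.
In (!b || !h), !b is now false; !h must hold, so h = False.

False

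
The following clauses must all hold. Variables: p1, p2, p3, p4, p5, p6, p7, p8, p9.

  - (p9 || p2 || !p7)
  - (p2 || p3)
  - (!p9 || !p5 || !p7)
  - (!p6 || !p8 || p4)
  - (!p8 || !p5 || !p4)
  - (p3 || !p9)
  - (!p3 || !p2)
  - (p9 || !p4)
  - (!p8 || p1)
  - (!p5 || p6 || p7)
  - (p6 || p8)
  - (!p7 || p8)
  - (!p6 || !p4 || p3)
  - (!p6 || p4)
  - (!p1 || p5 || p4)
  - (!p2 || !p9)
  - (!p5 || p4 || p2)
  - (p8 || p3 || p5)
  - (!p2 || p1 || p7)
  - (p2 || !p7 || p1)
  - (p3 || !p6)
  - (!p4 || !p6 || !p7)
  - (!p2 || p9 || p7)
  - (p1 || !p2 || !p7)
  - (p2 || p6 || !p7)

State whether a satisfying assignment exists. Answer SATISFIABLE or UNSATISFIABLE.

SATISFIABLE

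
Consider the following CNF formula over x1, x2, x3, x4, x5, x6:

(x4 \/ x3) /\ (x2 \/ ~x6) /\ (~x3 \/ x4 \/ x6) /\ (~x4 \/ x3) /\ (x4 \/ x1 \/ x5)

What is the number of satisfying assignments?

15

Case analysis on x4 and x3:
  x4=1, x3=1: x1, x5 free; 3 ways for (x2,x6) × 2^2 = 12.
  x4=1, x3=0: a clause becomes empty — 0.
  x4=0, x3=1: remaining (x1,x2,x5,x6) ∈ {(0,1,1,1); (1,1,0,1); (1,1,1,1)} — 3.
  x4=0, x3=0: a clause becomes empty — 0.
Total: 12 + 0 + 3 + 0 = 15.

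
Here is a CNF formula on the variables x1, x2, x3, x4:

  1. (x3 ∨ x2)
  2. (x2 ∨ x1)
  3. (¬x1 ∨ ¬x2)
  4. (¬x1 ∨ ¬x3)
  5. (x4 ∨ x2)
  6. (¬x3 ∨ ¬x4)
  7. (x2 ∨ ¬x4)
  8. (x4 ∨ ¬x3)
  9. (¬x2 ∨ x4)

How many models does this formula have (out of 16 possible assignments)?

1

Satisfying assignments:
  x1=F x2=T x3=F x4=T
That's 1 in total.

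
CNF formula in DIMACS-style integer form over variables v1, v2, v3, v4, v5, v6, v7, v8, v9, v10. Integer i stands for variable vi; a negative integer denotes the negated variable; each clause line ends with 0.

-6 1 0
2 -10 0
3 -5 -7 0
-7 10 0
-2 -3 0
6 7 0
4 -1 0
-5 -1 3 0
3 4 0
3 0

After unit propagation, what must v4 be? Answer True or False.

True

(v3) is a unit clause: v3 = True.
In (!v3 || !v2), !v3 is now false; !v2 must hold, so v2 = False.
From (v2 || !v10) and v2 = False: v10 = False.
(!v7 || v10): since v10 = False, the clause reduces to (!v7). v7 = False.
(v6 || v7): since v7 = False, the clause reduces to (v6). v6 = True.
(!v6 || v1) with v6 = True leaves only v1, so v1 = True.
In (v4 || !v1), !v1 is now false; v4 must hold, so v4 = True.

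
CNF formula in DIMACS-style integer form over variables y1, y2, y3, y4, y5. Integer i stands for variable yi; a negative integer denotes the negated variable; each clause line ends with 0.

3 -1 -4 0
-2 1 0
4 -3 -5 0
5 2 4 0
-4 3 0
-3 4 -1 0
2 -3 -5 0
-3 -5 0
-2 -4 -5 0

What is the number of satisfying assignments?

7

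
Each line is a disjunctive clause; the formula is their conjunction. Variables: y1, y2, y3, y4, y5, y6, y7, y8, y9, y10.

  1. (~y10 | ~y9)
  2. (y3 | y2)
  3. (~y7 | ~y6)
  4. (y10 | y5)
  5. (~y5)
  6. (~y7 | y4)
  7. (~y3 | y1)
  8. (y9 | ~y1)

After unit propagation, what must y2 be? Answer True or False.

Unit clause (~y5) sets y5 = False.
(y5 | y10): since y5 = False, the clause reduces to (y10). y10 = True.
(~y10 | ~y9) with y10 = True leaves only ~y9, so y9 = False.
In (~y1 | y9), y9 is now false; ~y1 must hold, so y1 = False.
From (y1 | ~y3) and y1 = False: y3 = False.
(y2 | y3): since y3 = False, the clause reduces to (y2). y2 = True.

True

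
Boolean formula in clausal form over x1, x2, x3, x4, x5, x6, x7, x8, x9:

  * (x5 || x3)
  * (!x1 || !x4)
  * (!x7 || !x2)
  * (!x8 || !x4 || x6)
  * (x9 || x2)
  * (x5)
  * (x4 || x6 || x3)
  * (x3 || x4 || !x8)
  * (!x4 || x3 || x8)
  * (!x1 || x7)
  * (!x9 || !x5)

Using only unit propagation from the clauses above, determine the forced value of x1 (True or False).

(x5) stands alone — x5 = True.
(!x5 || !x9): since x5 = True, the clause reduces to (!x9). x9 = False.
From (x9 || x2) and x9 = False: x2 = True.
(!x7 || !x2): since x2 = True, the clause reduces to (!x7). x7 = False.
(!x1 || x7): since x7 = False, the clause reduces to (!x1). x1 = False.

False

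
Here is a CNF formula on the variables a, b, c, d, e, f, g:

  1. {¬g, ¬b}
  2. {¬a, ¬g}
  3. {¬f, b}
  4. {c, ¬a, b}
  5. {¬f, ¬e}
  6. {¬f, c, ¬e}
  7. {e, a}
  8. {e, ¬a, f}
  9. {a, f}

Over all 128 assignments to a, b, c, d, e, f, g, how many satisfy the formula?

Case analysis on a and f:
  a=T, f=T: remaining (b,c,d,e,g) ∈ {(T,F,F,F,F); (T,F,T,F,F); (T,T,F,F,F); (T,T,T,F,F)} — 4.
  a=T, f=F: d free; 3 ways for (b,c,e,g) × 2^1 = 6.
  a=F, f=T: a clause becomes empty — 0.
  a=F, f=F: a clause becomes empty — 0.
Total: 4 + 6 + 0 + 0 = 10.

10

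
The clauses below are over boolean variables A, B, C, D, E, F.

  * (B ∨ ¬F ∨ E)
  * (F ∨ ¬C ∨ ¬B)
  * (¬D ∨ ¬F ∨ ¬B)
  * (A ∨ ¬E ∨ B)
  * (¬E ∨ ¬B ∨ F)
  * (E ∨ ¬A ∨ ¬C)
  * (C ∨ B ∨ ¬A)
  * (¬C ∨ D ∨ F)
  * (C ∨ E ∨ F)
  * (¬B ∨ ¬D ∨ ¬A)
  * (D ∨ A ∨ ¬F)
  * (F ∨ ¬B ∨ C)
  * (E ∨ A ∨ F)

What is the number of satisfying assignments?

6

The models are:
  A=T B=F C=T D=F E=T F=T
  A=T B=F C=T D=T E=T F=F
  A=T B=F C=T D=T E=T F=T
  A=T B=T C=F D=F E=F F=T
  A=T B=T C=F D=F E=T F=T
  A=T B=T C=T D=F E=T F=T
That's 6 in total.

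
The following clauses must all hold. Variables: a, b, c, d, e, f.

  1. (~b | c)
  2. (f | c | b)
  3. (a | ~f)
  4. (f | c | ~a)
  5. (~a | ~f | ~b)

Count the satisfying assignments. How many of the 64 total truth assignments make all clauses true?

Split on f, then a.
  f=1, a=1: forces b=0; c, d, e free → 2^3 = 8.
  f=1, a=0: a clause becomes empty — 0.
  f=0, a=1: forces c=1; b, d, e free → 2^3 = 8.
  f=0, a=0: forces c=1; b, d, e free → 2^3 = 8.
Total: 8 + 0 + 8 + 8 = 24.

24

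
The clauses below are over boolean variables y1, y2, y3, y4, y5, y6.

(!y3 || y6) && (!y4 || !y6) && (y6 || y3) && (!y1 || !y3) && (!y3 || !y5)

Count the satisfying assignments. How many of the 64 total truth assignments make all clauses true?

10

Case analysis on y3 and y6:
  y3=T, y6=T: remaining (y1,y2,y4,y5) ∈ {(F,F,F,F); (F,T,F,F)} — 2.
  y3=T, y6=F: a clause becomes empty — 0.
  y3=F, y6=T: forces y4=F; y1, y2, y5 free → 2^3 = 8.
  y3=F, y6=F: a clause becomes empty — 0.
Total: 2 + 0 + 8 + 0 = 10.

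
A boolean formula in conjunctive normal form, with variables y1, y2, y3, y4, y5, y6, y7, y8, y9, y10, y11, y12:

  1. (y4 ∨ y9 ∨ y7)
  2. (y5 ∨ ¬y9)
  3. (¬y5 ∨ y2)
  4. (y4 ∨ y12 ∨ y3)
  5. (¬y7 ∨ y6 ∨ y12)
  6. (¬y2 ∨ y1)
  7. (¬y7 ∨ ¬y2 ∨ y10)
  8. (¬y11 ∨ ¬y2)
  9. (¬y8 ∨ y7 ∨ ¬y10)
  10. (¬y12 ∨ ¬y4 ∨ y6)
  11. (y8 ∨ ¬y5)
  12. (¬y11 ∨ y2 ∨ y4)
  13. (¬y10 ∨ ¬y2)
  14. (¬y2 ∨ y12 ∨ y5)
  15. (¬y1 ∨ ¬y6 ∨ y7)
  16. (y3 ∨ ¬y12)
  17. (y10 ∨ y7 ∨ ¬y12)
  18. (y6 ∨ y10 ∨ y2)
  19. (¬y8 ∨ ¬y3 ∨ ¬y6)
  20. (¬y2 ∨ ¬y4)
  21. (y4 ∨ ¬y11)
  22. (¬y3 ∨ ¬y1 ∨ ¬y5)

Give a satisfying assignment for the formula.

Pure literal: y11 appears only negated; assign y11 = False.
Set y1 = False and propagate.
  then y2 is forced to False.
  then y5 is forced to False.
  then y9 is forced to False.
Set y3 = False and propagate.
  then y12 is forced to False.
  then y4 is forced to True.
Try y6 = True.
The remaining clauses are satisfied by y7 = True, y8 = False, y10 = False.

y1 = False, y2 = False, y3 = False, y4 = True, y5 = False, y6 = True, y7 = True, y8 = False, y9 = False, y10 = False, y11 = False, y12 = False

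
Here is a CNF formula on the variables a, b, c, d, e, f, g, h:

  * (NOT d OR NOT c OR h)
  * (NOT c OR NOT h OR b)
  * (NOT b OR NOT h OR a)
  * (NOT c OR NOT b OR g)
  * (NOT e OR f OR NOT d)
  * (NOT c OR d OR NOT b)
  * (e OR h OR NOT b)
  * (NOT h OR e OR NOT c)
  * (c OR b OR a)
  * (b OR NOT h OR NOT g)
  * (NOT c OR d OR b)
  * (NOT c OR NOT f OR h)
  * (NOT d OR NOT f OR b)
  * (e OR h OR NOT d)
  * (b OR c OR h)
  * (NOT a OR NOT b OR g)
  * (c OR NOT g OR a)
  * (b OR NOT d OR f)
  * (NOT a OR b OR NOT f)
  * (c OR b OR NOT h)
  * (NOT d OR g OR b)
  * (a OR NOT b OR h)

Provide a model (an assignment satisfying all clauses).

Set a = True and propagate.
For the remaining variables, b = True, c = False, d = True, e = False, f = False, g = True, h = True works.
Check each clause:
  1. (h OR NOT d OR NOT c) — h is true.
  2. (b OR NOT c OR NOT h) — b is true.
  3. (a OR NOT h OR NOT b) — a is true.
  4. (NOT c OR NOT b OR g) — NOT c is true.
  5. (f OR NOT e OR NOT d) — NOT e is true.
  6. (NOT c OR d OR NOT b) — d is true.
  7. (e OR h OR NOT b) — h is true.
  8. (NOT c OR e OR NOT h) — NOT c is true.
  9. (a OR b OR c) — a is true.
  10. (b OR NOT h OR NOT g) — b is true.
  11. (b OR NOT c OR d) — b is true.
  12. (NOT f OR h OR NOT c) — h is true.
  13. (NOT f OR b OR NOT d) — b is true.
  14. (h OR e OR NOT d) — h is true.
  15. (b OR c OR h) — h is true.
  16. (NOT a OR NOT b OR g) — g is true.
  17. (a OR c OR NOT g) — a is true.
  18. (b OR NOT d OR f) — b is true.
  19. (b OR NOT f OR NOT a) — NOT f is true.
  20. (c OR b OR NOT h) — b is true.
  21. (g OR NOT d OR b) — b is true.
  22. (a OR h OR NOT b) — h is true.

a=True, b=True, c=False, d=True, e=False, f=False, g=True, h=True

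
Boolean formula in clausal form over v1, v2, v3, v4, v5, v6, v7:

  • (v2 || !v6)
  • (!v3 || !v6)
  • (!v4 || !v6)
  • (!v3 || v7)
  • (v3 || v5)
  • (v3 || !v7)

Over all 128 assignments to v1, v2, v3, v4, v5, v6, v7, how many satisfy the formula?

26

Split on v3, then v6.
  v3=1, v6=1: a clause becomes empty — 0.
  v3=1, v6=0: forces v7=1; v1, v2, v4, v5 free → 2^4 = 16.
  v3=0, v6=1: remaining (v1,v2,v4,v5,v7) ∈ {(0,1,0,1,0); (1,1,0,1,0)} — 2.
  v3=0, v6=0: forces v5=1; v7=0; v1, v2, v4 free → 2^3 = 8.
Total: 0 + 16 + 2 + 8 = 26.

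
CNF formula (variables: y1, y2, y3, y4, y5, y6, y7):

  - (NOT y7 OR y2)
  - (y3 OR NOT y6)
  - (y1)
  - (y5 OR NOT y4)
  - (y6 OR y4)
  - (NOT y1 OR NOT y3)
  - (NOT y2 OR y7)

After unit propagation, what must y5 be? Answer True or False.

True

(y1) stands alone — y1 = True.
(NOT y3 OR NOT y1) with y1 = True leaves only NOT y3, so y3 = False.
In (NOT y6 OR y3), y3 is now false; NOT y6 must hold, so y6 = False.
From (y4 OR y6) and y6 = False: y4 = True.
(y5 OR NOT y4): since y4 = True, the clause reduces to (y5). y5 = True.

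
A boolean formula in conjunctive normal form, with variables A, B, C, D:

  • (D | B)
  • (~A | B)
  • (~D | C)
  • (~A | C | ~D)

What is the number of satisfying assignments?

Split on D, then A.
  D=T, A=T: remaining (B,C) ∈ {(T,T)} — 1.
  D=T, A=F: remaining (B,C) ∈ {(F,T); (T,T)} — 2.
  D=F, A=T: remaining (B,C) ∈ {(T,F); (T,T)} — 2.
  D=F, A=F: remaining (B,C) ∈ {(T,F); (T,T)} — 2.
Total: 1 + 2 + 2 + 2 = 7.

7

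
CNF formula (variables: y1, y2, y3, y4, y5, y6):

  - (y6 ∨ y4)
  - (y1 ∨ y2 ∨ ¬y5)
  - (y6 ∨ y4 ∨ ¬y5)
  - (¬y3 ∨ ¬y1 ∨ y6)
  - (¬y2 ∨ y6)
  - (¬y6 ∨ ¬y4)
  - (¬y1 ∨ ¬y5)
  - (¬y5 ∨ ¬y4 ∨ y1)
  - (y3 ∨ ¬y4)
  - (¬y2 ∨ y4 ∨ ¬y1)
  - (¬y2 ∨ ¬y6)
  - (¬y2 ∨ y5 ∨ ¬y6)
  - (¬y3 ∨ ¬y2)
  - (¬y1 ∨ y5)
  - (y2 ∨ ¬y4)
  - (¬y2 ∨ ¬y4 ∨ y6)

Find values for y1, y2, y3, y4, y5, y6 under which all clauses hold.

y1=False  y2=False  y3=True  y4=False  y5=False  y6=True

Try y1 = False.
For the remaining variables, y2 = False, y3 = True, y4 = False, y5 = False, y6 = True works.
Every clause has at least one true literal under this assignment.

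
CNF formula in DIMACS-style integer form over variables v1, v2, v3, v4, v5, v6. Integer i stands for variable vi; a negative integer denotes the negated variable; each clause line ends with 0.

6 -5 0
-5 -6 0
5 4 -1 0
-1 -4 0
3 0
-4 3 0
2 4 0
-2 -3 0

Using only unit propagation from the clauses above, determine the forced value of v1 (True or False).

(v3) stands alone — v3 = True.
(NOT v3 OR NOT v2) with v3 = True leaves only NOT v2, so v2 = False.
(v4 OR v2): since v2 = False, the clause reduces to (v4). v4 = True.
In (NOT v1 OR NOT v4), NOT v4 is now false; NOT v1 must hold, so v1 = False.

False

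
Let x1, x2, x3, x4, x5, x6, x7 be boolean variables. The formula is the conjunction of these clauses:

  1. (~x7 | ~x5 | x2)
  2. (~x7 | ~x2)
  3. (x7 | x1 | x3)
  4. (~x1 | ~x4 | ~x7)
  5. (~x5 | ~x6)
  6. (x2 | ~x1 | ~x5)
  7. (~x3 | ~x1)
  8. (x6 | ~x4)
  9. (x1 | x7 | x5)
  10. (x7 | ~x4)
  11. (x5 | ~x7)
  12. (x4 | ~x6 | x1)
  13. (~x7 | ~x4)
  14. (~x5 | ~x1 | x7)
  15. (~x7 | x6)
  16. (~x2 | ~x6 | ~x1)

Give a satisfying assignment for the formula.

x1=False, x2=False, x3=True, x4=False, x5=True, x6=False, x7=False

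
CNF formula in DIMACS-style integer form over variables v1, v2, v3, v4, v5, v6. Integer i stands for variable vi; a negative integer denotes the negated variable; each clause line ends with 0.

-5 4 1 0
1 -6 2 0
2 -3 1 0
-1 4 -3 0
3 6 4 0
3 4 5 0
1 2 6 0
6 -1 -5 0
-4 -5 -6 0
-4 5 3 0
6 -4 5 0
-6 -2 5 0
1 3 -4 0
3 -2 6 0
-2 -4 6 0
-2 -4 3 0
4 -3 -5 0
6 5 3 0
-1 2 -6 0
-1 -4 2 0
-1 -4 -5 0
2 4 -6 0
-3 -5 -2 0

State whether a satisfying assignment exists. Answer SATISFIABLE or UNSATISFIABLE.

SATISFIABLE

Set v1 = False and propagate.
Set v2 = True and propagate.
Try v3 = True.
  then v5 is forced to False.
  then v6 is forced to False.
  then v4 is forced to False.
So v1 = False  v2 = True  v3 = True  v4 = False  v5 = False  v6 = False is a satisfying assignment.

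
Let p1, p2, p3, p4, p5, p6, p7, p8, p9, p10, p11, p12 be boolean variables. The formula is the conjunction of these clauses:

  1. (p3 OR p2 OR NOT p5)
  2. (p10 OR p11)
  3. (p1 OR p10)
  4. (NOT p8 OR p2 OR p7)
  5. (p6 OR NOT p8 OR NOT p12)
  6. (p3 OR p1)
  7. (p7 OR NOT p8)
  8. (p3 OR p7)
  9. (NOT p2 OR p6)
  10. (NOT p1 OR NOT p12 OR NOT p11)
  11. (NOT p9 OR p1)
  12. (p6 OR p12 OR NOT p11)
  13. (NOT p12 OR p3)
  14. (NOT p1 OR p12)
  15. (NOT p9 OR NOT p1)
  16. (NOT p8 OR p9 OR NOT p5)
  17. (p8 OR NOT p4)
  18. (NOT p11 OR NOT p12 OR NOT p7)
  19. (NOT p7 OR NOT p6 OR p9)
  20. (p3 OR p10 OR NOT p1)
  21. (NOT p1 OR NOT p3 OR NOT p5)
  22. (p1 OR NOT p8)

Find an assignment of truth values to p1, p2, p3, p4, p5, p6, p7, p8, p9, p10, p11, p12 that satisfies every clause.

p1 = False, p2 = False, p3 = True, p4 = False, p5 = True, p6 = True, p7 = False, p8 = False, p9 = False, p10 = True, p11 = True, p12 = True

Check each clause:
  1. (p2 OR NOT p5 OR p3) — p3 is true.
  2. (p10 OR p11) — p10 is true.
  3. (p1 OR p10) — p10 is true.
  4. (NOT p8 OR p7 OR p2) — NOT p8 is true.
  5. (NOT p12 OR p6 OR NOT p8) — NOT p8 is true.
  6. (p1 OR p3) — p3 is true.
  7. (NOT p8 OR p7) — NOT p8 is true.
  8. (p7 OR p3) — p3 is true.
  9. (NOT p2 OR p6) — NOT p2 is true.
  10. (NOT p12 OR NOT p1 OR NOT p11) — NOT p1 is true.
  11. (p1 OR NOT p9) — NOT p9 is true.
  12. (p6 OR NOT p11 OR p12) — p12 is true.
  13. (p3 OR NOT p12) — p3 is true.
  14. (NOT p1 OR p12) — p12 is true.
  15. (NOT p9 OR NOT p1) — NOT p1 is true.
  16. (NOT p5 OR NOT p8 OR p9) — NOT p8 is true.
  17. (p8 OR NOT p4) — NOT p4 is true.
  18. (NOT p12 OR NOT p11 OR NOT p7) — NOT p7 is true.
  19. (NOT p7 OR NOT p6 OR p9) — NOT p7 is true.
  20. (p10 OR NOT p1 OR p3) — p10 is true.
  21. (NOT p1 OR NOT p3 OR NOT p5) — NOT p1 is true.
  22. (p1 OR NOT p8) — NOT p8 is true.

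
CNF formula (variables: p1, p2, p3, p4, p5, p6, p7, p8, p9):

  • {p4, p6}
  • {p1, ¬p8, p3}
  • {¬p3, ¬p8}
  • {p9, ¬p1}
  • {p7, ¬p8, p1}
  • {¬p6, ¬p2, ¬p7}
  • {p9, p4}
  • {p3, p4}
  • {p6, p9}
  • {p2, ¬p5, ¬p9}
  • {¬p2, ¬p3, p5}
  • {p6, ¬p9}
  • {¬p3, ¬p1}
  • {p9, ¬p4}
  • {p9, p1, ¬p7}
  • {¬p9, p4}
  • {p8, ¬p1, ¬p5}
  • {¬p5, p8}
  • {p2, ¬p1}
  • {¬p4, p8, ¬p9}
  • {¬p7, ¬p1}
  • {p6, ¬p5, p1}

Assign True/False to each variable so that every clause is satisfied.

Try p1 = True.
  then p9 is forced to True.
  then p6 is forced to True.
  then p3 is forced to False.
  then p4 is forced to True.
  then p2 is forced to True.
  then p7 is forced to False.
  then p8 is forced to True.
p5 is now unconstrained; take p5 = True.

p1=T  p2=T  p3=F  p4=T  p5=T  p6=T  p7=F  p8=T  p9=T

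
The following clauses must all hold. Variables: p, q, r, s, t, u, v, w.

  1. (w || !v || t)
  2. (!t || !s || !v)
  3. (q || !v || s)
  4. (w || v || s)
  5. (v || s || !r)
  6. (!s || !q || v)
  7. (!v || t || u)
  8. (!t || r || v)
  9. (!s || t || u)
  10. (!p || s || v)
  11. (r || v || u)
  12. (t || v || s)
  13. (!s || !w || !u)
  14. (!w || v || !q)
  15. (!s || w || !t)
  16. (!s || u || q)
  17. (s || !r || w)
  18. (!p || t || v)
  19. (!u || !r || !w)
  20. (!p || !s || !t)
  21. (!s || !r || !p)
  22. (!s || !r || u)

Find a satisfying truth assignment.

p=F, q=T, r=F, s=F, t=T, u=F, v=T, w=F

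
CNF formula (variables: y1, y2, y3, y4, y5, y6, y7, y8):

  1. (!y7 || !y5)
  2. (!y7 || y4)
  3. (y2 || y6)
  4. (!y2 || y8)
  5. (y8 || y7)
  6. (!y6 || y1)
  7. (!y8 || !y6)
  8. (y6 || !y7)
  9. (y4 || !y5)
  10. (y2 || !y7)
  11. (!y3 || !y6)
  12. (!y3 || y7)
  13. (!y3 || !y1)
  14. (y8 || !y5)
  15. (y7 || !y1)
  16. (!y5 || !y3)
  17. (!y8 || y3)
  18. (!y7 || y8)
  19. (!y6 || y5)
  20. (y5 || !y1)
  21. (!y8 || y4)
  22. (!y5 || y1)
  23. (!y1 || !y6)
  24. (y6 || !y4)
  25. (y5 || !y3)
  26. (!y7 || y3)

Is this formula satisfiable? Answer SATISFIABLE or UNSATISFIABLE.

y7 = True:
  propagation gives y5=False, y4=True, y6=True; an empty clause results — contradiction.
y7 = False:
  propagation gives y8=True, y6=False, y2=True, y3=False; an empty clause results — contradiction.
Every branch closes, so no satisfying assignment exists.

UNSATISFIABLE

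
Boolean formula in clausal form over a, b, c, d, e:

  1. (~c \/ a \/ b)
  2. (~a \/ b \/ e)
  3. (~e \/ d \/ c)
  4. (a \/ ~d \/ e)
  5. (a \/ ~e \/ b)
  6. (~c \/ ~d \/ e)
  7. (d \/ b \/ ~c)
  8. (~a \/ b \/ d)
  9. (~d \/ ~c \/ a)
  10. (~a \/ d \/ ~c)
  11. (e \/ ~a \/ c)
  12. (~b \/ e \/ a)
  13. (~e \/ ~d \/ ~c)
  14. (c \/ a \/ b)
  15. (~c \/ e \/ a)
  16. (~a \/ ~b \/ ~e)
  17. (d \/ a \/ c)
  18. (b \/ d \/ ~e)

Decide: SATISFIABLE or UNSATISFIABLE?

SATISFIABLE

Try a = True.
Try b = False.
  then e is forced to True.
  then d is forced to True.
  then c is forced to False.
So a = 1, b = 0, c = 0, d = 1, e = 1 is a satisfying assignment.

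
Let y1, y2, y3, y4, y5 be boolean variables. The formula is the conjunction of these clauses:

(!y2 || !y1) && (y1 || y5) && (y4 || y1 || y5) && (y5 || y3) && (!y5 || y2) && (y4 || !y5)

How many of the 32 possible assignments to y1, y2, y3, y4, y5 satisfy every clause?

4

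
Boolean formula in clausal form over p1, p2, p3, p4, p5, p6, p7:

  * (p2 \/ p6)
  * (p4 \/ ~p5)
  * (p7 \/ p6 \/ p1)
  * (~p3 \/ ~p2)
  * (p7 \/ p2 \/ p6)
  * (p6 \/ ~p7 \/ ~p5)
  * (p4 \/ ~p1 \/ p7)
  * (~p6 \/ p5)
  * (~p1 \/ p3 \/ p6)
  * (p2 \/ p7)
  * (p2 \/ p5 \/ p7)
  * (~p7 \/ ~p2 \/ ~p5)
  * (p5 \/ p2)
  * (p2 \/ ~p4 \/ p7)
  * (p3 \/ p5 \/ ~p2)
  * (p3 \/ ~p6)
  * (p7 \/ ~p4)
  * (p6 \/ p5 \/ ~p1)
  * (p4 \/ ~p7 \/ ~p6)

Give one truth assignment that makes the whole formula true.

Branch on p1: take p1 = False.
Branch on p2: take p2 = False.
  then p6 is forced to True.
  then p5 is forced to True.
  then p4 is forced to True.
  then p7 is forced to True.
  then p3 is forced to True.
Check each clause:
  1. (p2 \/ p6) — p6 is true.
  2. (p4 \/ ~p5) — p4 is true.
  3. (p6 \/ p7 \/ p1) — p6 is true.
  4. (~p3 \/ ~p2) — ~p2 is true.
  5. (p6 \/ p7 \/ p2) — p6 is true.
  6. (~p7 \/ p6 \/ ~p5) — p6 is true.
  7. (p4 \/ ~p1 \/ p7) — p4 is true.
  8. (~p6 \/ p5) — p5 is true.
  9. (~p1 \/ p6 \/ p3) — p3 is true.
  10. (p2 \/ p7) — p7 is true.
  11. (p7 \/ p2 \/ p5) — p5 is true.
  12. (~p7 \/ ~p5 \/ ~p2) — ~p2 is true.
  13. (p5 \/ p2) — p5 is true.
  14. (p2 \/ ~p4 \/ p7) — p7 is true.
  15. (p3 \/ ~p2 \/ p5) — p3 is true.
  16. (~p6 \/ p3) — p3 is true.
  17. (~p4 \/ p7) — p7 is true.
  18. (~p1 \/ p6 \/ p5) — p5 is true.
  19. (p4 \/ ~p6 \/ ~p7) — p4 is true.

p1 = F, p2 = F, p3 = T, p4 = T, p5 = T, p6 = T, p7 = T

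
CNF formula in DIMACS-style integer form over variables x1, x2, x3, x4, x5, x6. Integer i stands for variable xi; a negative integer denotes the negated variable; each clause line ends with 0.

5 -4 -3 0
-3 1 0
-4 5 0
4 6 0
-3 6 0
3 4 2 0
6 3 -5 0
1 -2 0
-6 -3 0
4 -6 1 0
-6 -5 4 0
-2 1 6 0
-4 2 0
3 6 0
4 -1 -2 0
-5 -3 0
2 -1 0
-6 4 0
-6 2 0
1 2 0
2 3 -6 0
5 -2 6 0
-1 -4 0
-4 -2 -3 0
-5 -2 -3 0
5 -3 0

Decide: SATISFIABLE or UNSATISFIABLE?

UNSATISFIABLE

x2 = True:
  propagation gives x1=True, x4=True; an empty clause results — contradiction.
x2 = False:
  propagation gives x4=False, x6=True; an empty clause results — contradiction.
Every branch closes, so no satisfying assignment exists.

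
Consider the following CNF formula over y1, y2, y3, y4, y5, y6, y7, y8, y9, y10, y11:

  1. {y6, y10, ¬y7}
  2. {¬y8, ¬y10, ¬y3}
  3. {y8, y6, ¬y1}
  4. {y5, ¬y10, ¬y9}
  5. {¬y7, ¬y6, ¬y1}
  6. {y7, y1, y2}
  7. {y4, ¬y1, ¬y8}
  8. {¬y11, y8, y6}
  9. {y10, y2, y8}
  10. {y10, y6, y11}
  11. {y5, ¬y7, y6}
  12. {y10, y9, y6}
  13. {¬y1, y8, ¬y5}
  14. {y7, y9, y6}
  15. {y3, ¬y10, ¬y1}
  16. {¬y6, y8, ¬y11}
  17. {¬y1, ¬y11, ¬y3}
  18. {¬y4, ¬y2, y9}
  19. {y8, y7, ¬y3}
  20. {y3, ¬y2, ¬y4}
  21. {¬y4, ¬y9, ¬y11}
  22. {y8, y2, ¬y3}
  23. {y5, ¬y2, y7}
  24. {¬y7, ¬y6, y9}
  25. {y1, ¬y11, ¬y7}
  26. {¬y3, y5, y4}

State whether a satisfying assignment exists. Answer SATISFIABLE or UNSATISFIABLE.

SATISFIABLE

Set y1 = False and propagate.
Set y2 = True and propagate.
For the remaining variables, y3 = True, y4 = True, y5 = True, y6 = True, y7 = True, y8 = False, y9 = True, y10 = True, y11 = False works.
So y1 = False, y2 = True, y3 = True, y4 = True, y5 = True, y6 = True, y7 = True, y8 = False, y9 = True, y10 = True, y11 = False is a satisfying assignment.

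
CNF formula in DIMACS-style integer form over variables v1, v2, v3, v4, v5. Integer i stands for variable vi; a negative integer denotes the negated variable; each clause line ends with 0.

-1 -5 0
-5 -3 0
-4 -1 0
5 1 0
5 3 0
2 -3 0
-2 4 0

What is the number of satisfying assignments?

3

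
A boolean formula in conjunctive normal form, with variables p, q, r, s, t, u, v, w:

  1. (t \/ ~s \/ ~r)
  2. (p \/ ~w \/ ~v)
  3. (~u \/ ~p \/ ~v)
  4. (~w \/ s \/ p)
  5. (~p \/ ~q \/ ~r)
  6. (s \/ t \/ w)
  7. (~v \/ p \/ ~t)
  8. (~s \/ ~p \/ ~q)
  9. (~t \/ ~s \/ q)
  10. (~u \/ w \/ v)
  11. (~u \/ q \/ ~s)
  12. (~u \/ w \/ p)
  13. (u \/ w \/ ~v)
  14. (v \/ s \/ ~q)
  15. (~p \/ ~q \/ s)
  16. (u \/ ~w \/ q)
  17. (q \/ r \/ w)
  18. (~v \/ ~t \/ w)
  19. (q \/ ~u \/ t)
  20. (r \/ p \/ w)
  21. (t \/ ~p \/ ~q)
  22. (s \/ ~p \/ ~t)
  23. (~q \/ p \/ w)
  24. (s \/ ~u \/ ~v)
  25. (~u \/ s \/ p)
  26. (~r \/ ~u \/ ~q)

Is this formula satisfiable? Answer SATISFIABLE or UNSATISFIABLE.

SATISFIABLE

Set p = False and propagate.
Branch on q: take q = True.
  then w is forced to True.
  then v is forced to False.
  then s is forced to True.
The remaining clauses are satisfied by r = False, t = False, u = False.
So p = 0, q = 1, r = 0, s = 1, t = 0, u = 0, v = 0, w = 1 is a satisfying assignment.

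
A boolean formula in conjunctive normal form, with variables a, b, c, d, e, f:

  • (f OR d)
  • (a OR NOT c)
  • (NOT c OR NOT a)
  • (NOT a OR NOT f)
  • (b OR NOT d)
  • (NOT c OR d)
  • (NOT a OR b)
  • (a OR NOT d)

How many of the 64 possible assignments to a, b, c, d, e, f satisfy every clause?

6

The models are:
  a=0 b=0 c=0 d=0 e=0 f=1
  a=0 b=0 c=0 d=0 e=1 f=1
  a=0 b=1 c=0 d=0 e=0 f=1
  a=0 b=1 c=0 d=0 e=1 f=1
  a=1 b=1 c=0 d=1 e=0 f=0
  a=1 b=1 c=0 d=1 e=1 f=0
Count: 6.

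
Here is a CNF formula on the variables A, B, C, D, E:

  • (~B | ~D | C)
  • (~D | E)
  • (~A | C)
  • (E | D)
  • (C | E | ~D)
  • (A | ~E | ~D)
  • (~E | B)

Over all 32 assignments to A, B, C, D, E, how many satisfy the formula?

4

The models are:
  A=F B=T C=F D=F E=T
  A=F B=T C=T D=F E=T
  A=T B=T C=T D=F E=T
  A=T B=T C=T D=T E=T
That's 4 in total.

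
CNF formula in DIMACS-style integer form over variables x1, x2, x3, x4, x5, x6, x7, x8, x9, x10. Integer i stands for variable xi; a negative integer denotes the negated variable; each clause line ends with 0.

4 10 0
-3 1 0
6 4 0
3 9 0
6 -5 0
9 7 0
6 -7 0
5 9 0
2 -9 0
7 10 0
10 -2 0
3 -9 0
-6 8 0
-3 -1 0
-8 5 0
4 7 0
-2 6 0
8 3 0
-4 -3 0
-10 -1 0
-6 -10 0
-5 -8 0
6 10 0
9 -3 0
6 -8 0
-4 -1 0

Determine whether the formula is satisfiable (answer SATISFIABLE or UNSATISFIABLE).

UNSATISFIABLE

x6 = True:
  propagation gives x8=True, x5=True; an empty clause results — contradiction.
x6 = False:
  propagation gives x4=True, x5=False, x7=False, x9=True; an empty clause results — contradiction.
Every branch closes, so no satisfying assignment exists.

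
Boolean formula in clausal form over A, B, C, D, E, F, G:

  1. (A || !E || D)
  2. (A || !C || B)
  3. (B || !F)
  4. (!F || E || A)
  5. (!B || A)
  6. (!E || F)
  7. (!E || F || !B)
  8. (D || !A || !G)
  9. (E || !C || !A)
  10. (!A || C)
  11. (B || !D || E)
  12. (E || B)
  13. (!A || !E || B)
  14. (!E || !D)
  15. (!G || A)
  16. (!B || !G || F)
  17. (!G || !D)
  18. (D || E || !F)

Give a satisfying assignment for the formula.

A=True, B=True, C=True, D=False, E=True, F=True, G=False

Check each clause:
  1. (A || !E || D) — A is true.
  2. (!C || B || A) — A is true.
  3. (B || !F) — B is true.
  4. (!F || A || E) — A is true.
  5. (A || !B) — A is true.
  6. (F || !E) — F is true.
  7. (F || !E || !B) — F is true.
  8. (D || !G || !A) — !G is true.
  9. (!C || E || !A) — E is true.
  10. (C || !A) — C is true.
  11. (B || !D || E) — B is true.
  12. (E || B) — B is true.
  13. (!A || !E || B) — B is true.
  14. (!E || !D) — !D is true.
  15. (!G || A) — !G is true.
  16. (!B || !G || F) — !G is true.
  17. (!D || !G) — !G is true.
  18. (D || !F || E) — E is true.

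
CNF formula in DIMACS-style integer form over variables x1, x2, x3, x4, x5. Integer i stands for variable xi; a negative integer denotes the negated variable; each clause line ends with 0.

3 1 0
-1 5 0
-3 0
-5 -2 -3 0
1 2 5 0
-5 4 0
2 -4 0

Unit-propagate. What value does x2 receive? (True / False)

True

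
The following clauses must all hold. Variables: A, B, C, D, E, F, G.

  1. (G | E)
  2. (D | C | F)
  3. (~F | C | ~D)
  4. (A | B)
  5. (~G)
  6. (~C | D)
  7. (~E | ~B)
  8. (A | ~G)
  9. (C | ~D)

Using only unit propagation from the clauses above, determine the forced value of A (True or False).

True

(~G) is a unit clause: G = False.
In (G | E), G is now false; E must hold, so E = True.
(~B | ~E) with E = True leaves only ~B, so B = False.
In (B | A), B is now false; A must hold, so A = True.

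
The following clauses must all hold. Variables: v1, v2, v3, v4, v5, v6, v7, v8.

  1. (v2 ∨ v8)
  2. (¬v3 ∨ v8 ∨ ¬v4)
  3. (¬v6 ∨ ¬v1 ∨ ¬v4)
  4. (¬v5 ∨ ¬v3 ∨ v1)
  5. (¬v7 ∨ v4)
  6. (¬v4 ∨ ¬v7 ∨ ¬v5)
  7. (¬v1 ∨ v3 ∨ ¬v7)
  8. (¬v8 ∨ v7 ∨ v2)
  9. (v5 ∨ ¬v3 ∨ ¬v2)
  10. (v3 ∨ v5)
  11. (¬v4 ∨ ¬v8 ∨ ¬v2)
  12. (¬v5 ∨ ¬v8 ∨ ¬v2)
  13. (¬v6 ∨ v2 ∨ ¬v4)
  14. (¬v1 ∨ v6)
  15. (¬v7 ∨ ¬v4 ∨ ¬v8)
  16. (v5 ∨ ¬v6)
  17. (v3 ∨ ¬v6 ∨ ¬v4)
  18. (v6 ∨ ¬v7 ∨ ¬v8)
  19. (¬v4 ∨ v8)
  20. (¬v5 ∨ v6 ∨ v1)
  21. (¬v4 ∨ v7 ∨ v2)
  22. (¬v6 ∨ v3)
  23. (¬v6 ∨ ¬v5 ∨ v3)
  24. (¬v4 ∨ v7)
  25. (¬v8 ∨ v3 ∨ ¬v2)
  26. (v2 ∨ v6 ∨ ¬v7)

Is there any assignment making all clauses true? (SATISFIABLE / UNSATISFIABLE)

SATISFIABLE

Branch on v1: take v1 = True.
  then v6 is forced to True.
  then v4 is forced to False.
  then v7 is forced to False.
  then v5 is forced to True.
  then v3 is forced to True.
Set v2 = True and propagate.
  then v8 is forced to False.
Every clause has at least one true literal under this assignment.
So v1=T, v2=T, v3=T, v4=F, v5=T, v6=T, v7=F, v8=F is a satisfying assignment.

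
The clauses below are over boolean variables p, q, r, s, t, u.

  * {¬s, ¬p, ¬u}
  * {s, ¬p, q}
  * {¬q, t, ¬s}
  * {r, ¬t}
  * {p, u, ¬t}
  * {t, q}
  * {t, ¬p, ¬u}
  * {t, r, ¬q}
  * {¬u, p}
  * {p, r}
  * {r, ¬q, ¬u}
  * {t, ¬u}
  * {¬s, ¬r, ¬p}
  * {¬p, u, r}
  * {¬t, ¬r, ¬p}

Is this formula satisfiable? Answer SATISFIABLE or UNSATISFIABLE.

SATISFIABLE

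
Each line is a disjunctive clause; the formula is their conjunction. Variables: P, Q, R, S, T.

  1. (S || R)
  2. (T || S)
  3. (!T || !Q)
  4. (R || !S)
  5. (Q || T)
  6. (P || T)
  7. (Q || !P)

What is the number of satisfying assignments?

The models are:
  P=0 Q=0 R=1 S=0 T=1
  P=0 Q=0 R=1 S=1 T=1
  P=1 Q=1 R=1 S=1 T=0
That's 3 in total.

3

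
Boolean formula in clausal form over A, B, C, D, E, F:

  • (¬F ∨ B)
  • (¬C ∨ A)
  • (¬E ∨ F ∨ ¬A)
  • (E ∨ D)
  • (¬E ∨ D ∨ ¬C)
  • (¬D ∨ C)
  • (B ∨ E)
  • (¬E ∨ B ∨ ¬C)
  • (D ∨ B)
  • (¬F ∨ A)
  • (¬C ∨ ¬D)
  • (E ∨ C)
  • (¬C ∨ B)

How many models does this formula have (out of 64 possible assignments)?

2

The models are:
  A=0 B=1 C=0 D=0 E=1 F=0
  A=1 B=1 C=0 D=0 E=1 F=1
That's 2 in total.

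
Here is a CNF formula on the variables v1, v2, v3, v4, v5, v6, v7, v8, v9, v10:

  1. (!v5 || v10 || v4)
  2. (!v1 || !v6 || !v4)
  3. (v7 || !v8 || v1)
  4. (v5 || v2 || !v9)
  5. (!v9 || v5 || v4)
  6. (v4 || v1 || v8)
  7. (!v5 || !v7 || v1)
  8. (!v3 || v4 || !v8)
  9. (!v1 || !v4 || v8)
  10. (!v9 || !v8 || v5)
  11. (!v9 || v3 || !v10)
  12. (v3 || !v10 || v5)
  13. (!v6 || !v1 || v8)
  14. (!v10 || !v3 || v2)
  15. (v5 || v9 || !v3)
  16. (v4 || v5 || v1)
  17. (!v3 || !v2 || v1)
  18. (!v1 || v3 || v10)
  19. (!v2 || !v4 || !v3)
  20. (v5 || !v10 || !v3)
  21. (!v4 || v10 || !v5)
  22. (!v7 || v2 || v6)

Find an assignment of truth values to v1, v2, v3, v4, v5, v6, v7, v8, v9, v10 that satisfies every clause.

v1=False, v2=True, v3=False, v4=True, v5=False, v6=True, v7=True, v8=False, v9=False, v10=False

Set v1 = False and propagate.
The remaining clauses are satisfied by v2 = True, v3 = False, v4 = True, v5 = False, v6 = True, v7 = True, v8 = False, v9 = False, v10 = False.
Every clause has at least one true literal under this assignment.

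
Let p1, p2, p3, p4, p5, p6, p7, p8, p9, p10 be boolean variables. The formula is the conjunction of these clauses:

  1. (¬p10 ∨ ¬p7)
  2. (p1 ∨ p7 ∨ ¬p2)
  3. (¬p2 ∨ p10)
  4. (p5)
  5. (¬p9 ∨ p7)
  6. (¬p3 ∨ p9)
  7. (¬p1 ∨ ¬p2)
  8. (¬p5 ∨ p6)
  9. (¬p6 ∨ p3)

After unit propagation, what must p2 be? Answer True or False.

False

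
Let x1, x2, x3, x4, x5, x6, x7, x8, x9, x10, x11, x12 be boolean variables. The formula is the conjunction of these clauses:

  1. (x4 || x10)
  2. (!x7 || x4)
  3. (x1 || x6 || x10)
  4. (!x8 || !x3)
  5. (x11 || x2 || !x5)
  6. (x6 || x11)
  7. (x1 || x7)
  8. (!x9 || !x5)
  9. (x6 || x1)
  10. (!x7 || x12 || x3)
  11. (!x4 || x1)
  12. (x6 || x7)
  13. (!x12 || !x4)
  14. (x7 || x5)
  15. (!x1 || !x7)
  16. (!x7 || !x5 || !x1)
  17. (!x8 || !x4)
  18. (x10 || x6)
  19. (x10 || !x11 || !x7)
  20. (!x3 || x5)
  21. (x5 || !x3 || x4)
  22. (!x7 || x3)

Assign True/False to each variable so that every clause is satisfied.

x6 occurs only positively in the remaining clauses — set x6 = True.
Pure literal: x8 appears only negated; assign x8 = False.
Branch on x1: take x1 = True.
  then x7 is forced to False.
  then x5 is forced to True.
  then x9 is forced to False.
Branch on x2: take x2 = False.
  then x11 is forced to True.
The remaining clauses are satisfied by x3 = True, x4 = False, x10 = True, x12 = False.
Every clause has at least one true literal under this assignment.

x1 = T, x2 = F, x3 = T, x4 = F, x5 = T, x6 = T, x7 = F, x8 = F, x9 = F, x10 = T, x11 = T, x12 = F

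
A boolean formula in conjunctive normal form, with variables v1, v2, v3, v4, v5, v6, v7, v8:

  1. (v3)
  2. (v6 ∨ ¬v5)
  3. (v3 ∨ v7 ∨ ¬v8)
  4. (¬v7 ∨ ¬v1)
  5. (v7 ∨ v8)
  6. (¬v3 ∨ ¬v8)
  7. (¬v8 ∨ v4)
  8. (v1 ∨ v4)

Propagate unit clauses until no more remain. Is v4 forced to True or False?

True

Unit clause (v3) sets v3 = True.
In (¬v3 ∨ ¬v8), ¬v3 is now false; ¬v8 must hold, so v8 = False.
In (v8 ∨ v7), v8 is now false; v7 must hold, so v7 = True.
In (¬v1 ∨ ¬v7), ¬v7 is now false; ¬v1 must hold, so v1 = False.
(v1 ∨ v4): since v1 = False, the clause reduces to (v4). v4 = True.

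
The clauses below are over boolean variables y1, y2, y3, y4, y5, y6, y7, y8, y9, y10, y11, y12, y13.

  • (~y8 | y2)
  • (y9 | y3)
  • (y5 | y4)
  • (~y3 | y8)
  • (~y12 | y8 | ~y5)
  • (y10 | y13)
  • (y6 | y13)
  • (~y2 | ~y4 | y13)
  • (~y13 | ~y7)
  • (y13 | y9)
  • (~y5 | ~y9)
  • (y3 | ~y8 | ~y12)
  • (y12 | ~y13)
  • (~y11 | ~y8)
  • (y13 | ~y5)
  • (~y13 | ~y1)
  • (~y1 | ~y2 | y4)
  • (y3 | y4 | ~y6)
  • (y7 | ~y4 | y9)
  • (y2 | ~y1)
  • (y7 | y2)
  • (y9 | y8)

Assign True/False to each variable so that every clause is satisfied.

y1=F, y2=T, y3=F, y4=T, y5=F, y6=T, y7=F, y8=F, y9=T, y10=F, y11=T, y12=T, y13=T

Check each clause:
  1. (~y8 | y2) — ~y8 is true.
  2. (y9 | y3) — y9 is true.
  3. (y4 | y5) — y4 is true.
  4. (y8 | ~y3) — ~y3 is true.
  5. (~y12 | ~y5 | y8) — ~y5 is true.
  6. (y13 | y10) — y13 is true.
  7. (y13 | y6) — y13 is true.
  8. (~y2 | ~y4 | y13) — y13 is true.
  9. (~y13 | ~y7) — ~y7 is true.
  10. (y13 | y9) — y9 is true.
  11. (~y5 | ~y9) — ~y5 is true.
  12. (~y8 | y3 | ~y12) — ~y8 is true.
  13. (y12 | ~y13) — y12 is true.
  14. (~y8 | ~y11) — ~y8 is true.
  15. (y13 | ~y5) — ~y5 is true.
  16. (~y13 | ~y1) — ~y1 is true.
  17. (~y2 | y4 | ~y1) — y4 is true.
  18. (y4 | ~y6 | y3) — y4 is true.
  19. (y7 | y9 | ~y4) — y9 is true.
  20. (y2 | ~y1) — y2 is true.
  21. (y7 | y2) — y2 is true.
  22. (y8 | y9) — y9 is true.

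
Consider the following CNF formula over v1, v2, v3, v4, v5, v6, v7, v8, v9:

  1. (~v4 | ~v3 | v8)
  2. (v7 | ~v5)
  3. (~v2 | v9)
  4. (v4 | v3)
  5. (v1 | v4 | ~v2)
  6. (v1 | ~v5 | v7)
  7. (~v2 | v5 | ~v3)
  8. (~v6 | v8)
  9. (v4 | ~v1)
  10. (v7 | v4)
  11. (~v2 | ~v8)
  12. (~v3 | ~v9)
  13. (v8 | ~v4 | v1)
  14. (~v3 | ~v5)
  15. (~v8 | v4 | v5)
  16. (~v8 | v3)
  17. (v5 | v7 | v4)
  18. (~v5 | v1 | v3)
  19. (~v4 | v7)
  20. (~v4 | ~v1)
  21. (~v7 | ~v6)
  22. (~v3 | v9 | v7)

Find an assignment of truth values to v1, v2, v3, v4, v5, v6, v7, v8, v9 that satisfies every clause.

v1 = 0  v2 = 0  v3 = 1  v4 = 1  v5 = 0  v6 = 0  v7 = 1  v8 = 1  v9 = 0

v2 occurs only negated in the remaining clauses — set v2 = False.
v6 occurs only negated in the remaining clauses — set v6 = False.
Try v1 = False.
Set v3 = True and propagate.
  then v9 is forced to False.
  then v5 is forced to False.
  then v7 is forced to True.
Set v4 = True and propagate.
  then v8 is forced to True.
Check each clause:
  1. (v8 | ~v3 | ~v4) — v8 is true.
  2. (~v5 | v7) — ~v5 is true.
  3. (~v2 | v9) — ~v2 is true.
  4. (v4 | v3) — v3 is true.
  5. (~v2 | v4 | v1) — v4 is true.
  6. (~v5 | v1 | v7) — ~v5 is true.
  7. (~v3 | ~v2 | v5) — ~v2 is true.
  8. (~v6 | v8) — v8 is true.
  9. (~v1 | v4) — v4 is true.
  10. (v7 | v4) — v4 is true.
  11. (~v8 | ~v2) — ~v2 is true.
  12. (~v9 | ~v3) — ~v9 is true.
  13. (~v4 | v1 | v8) — v8 is true.
  14. (~v3 | ~v5) — ~v5 is true.
  15. (v5 | v4 | ~v8) — v4 is true.
  16. (v3 | ~v8) — v3 is true.
  17. (v5 | v7 | v4) — v4 is true.
  18. (v1 | ~v5 | v3) — v3 is true.
  19. (v7 | ~v4) — v7 is true.
  20. (~v1 | ~v4) — ~v1 is true.
  21. (~v7 | ~v6) — ~v6 is true.
  22. (v7 | ~v3 | v9) — v7 is true.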